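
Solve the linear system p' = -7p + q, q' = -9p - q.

p(t) = -c_1e^(-4t) - c_2te^(-4t), q(t) = -3c_1e^(-4t) - 3c_2te^(-4t) - c_2e^(-4t)

Coefficient matrix A = [[-7, 1], [-9, -1]].
Characteristic polynomial det(A - λI) = λ^2 + 8λ + 16 = 0.
Single eigenvalue λ = -4 with algebraic multiplicity 2.
Eigenvector v = (-1,-3); generalized eigenvector w with (A-λI)w=v is (0,-1).
General solution: e^(-4t)[c_1·v + c_2·(t·v + w)].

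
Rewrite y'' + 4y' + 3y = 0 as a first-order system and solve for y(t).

Let x_1 = y, x_2 = y'. Then x_1' = x_2 and x_2' = -3x_1 - 4x_2.
A = [[0,1],[-3,-4]]; det(A-λI) = λ^2 + 4λ + 3.
Eigenvalues λ = -1, -3 with eigenvectors (1,-1), (1,-3).

y(t) = C_1e^(-t) + C_2e^(-3t)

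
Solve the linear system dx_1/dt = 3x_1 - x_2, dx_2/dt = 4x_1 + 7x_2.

x_1(t) = K_1e^(5t) + K_2te^(5t) + K_2e^(5t), x_2(t) = -2K_1e^(5t) - 2K_2te^(5t) - 3K_2e^(5t)

Coefficient matrix A = [[3, -1], [4, 7]].
Characteristic polynomial det(A - λI) = λ^2 - 10λ + 25 = 0.
Single eigenvalue λ = 5 with algebraic multiplicity 2.
Eigenvector v = (1,-2); generalized eigenvector w with (A-λI)w=v is (1,-3).
General solution: e^(5t)[K_1·v + K_2·(t·v + w)].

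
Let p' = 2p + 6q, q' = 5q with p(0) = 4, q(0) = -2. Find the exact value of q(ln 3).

-486

A = [[2,6],[0,5]]; eigenvalues λ = 2, 5.
Eigenvectors: (1,0) for λ=2, (-2,-1) for λ=5.
From the initial condition, c_1 = 8, c_2 = 2.
q(ln 3) = (8)(3^2)(0) + (2)(3^5)(-1) = -486.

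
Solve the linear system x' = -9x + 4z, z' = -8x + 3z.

Coefficient matrix A = [[-9, 4], [-8, 3]].
Characteristic polynomial det(A - λI) = λ^2 + 6λ + 5 = 0.
Eigenvalues λ = -5, -1.
For λ=-5: (A-λI) row 1 is [-4, 4], so an eigenvector is (1, 1).
For λ=-1: (A-λI) row 1 is [-8, 4], so an eigenvector is (1, 2).
General solution: c_1e^(-5t)(1,1) + c_2e^(-t)(1,2).

x(t) = c_1e^(-5t) + c_2e^(-t), z(t) = c_1e^(-5t) + 2c_2e^(-t)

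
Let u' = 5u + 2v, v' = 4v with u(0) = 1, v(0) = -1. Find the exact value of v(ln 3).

-81

A = [[5,2],[0,4]]; eigenvalues λ = 4, 5.
Eigenvectors: (-2,1) for λ=4, (1,0) for λ=5.
From the initial condition, c_1 = -1, c_2 = -1.
v(ln 3) = (-1)(3^4)(1) + (-1)(3^5)(0) = -81.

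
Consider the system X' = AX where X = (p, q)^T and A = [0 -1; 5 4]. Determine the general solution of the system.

p(t) = -K_1e^(2t)sin(t) + K_2e^(2t)cos(t), q(t) = 2K_1e^(2t)sin(t) + K_1e^(2t)cos(t) + K_2e^(2t)sin(t) - 2K_2e^(2t)cos(t)

Coefficient matrix A = [[0, -1], [5, 4]].
Characteristic polynomial det(A - λI) = λ^2 - 4λ + 5 = 0.
Eigenvalues λ = 2 ± i (complex conjugate pair).
For λ=2+i: an eigenvector is (0,1) - i(-1,2) = (0 + i, 1 - 2i).
A real fundamental pair from Re and Im of e^((2+i)t)v: X_1 = e^(2t)(cos(t)·(0,1) + sin(t)·(-1,2)), X_2 = e^(2t)(sin(t)·(0,1) - cos(t)·(-1,2)).
General solution: K_1X_1 + K_2X_2.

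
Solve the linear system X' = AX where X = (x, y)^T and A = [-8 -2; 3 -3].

x(t) = -2C_1e^(-5t) - C_2e^(-6t), y(t) = 3C_1e^(-5t) + C_2e^(-6t)

Coefficient matrix A = [[-8, -2], [3, -3]].
Characteristic polynomial det(A - λI) = λ^2 + 11λ + 30 = 0.
Eigenvalues λ = -5, -6.
For λ=-5: (A-λI) row 1 is [-3, -2], so an eigenvector is (-2, 3).
For λ=-6: (A-λI) row 1 is [-2, -2], so an eigenvector is (-1, 1).
General solution: C_1e^(-5t)(-2,3) + C_2e^(-6t)(-1,1).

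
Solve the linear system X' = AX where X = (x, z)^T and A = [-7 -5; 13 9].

Coefficient matrix A = [[-7, -5], [13, 9]].
Characteristic polynomial det(A - λI) = λ^2 - 2λ + 2 = 0.
Eigenvalues λ = 1 ± i (complex conjugate pair).
For λ=1+i: an eigenvector is (2,-3) - i(-1,2) = (2 + i, -3 - 2i).
A real fundamental pair from Re and Im of e^((1+i)t)v: X_1 = e^(t)(cos(t)·(2,-3) + sin(t)·(-1,2)), X_2 = e^(t)(sin(t)·(2,-3) - cos(t)·(-1,2)).
General solution: c_1X_1 + c_2X_2.

x(t) = -c_1e^(t)sin(t) + 2c_1e^(t)cos(t) + 2c_2e^(t)sin(t) + c_2e^(t)cos(t), z(t) = 2c_1e^(t)sin(t) - 3c_1e^(t)cos(t) - 3c_2e^(t)sin(t) - 2c_2e^(t)cos(t)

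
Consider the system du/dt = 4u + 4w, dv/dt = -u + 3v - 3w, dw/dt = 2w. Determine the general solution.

u(t) = c_1e^(4t) - 2c_3e^(2t), v(t) = -c_1e^(4t) + c_2e^(3t) + c_3e^(2t), w(t) = c_3e^(2t)

Coefficient matrix A = [[4, 0, 4], [-1, 3, -3], [0, 0, 2]].
det(A - λI) = 0 gives eigenvalues λ = 4, 3, 2.
For λ=4: eigenvector (1,-1,0).
For λ=3: eigenvector (0,1,0).
For λ=2: eigenvector (-2,1,1).
General solution: c_1e^(4t)(1,-1,0) + c_2e^(3t)(0,1,0) + c_3e^(2t)(-2,1,1).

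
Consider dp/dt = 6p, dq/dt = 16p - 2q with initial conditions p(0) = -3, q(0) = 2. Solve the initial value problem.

p(t) = -3e^(6t), q(t) = -6e^(6t) + 8e^(-2t)

Coefficient matrix A = [[6, 0], [16, -2]].
Characteristic polynomial det(A - λI) = λ^2 - 4λ - 12 = 0.
Eigenvalues λ = 6, -2.
For λ=6: (A-λI) row 2 is [16, -8], so an eigenvector is (-1, -2).
For λ=-2: (A-λI) row 1 is [8, 0], so an eigenvector is (0, 1).
General solution: K_1e^(6t)(-1,-2) + K_2e^(-2t)(0,1).
Applying p(0)=-3, q(0)=2 gives K_1=3, K_2=8.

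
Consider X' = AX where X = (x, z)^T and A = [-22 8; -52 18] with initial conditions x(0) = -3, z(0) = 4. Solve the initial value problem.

Coefficient matrix A = [[-22, 8], [-52, 18]].
Characteristic polynomial det(A - λI) = λ^2 + 4λ + 20 = 0.
Eigenvalues λ = -2 ± 4i (complex conjugate pair).
For λ=-2+4i: an eigenvector is (1,3) - i(1,2) = (1 - i, 3 - 2i).
A real fundamental pair from Re and Im of e^((-2+4i)t)v: X_1 = e^(-2t)(cos(4t)·(1,3) + sin(4t)·(1,2)), X_2 = e^(-2t)(sin(4t)·(1,3) - cos(4t)·(1,2)).
General solution: C_1X_1 + C_2X_2.
Applying x(0)=-3, z(0)=4 gives C_1=10, C_2=13.

x(t) = 23e^(-2t)sin(4t) - 3e^(-2t)cos(4t), z(t) = 59e^(-2t)sin(4t) + 4e^(-2t)cos(4t)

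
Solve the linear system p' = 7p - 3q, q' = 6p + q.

Coefficient matrix A = [[7, -3], [6, 1]].
Characteristic polynomial det(A - λI) = λ^2 - 8λ + 25 = 0.
Eigenvalues λ = 4 ± 3i (complex conjugate pair).
For λ=4+3i: an eigenvector is (0,1) - i(-1,-1) = (0 + i, 1 + i).
A real fundamental pair from Re and Im of e^((4+3i)t)v: X_1 = e^(4t)(cos(3t)·(0,1) + sin(3t)·(-1,-1)), X_2 = e^(4t)(sin(3t)·(0,1) - cos(3t)·(-1,-1)).
General solution: C_1X_1 + C_2X_2.

p(t) = -C_1e^(4t)sin(3t) + C_2e^(4t)cos(3t), q(t) = -C_1e^(4t)sin(3t) + C_1e^(4t)cos(3t) + C_2e^(4t)sin(3t) + C_2e^(4t)cos(3t)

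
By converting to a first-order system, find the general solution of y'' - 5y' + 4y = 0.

y(t) = K_1e^(t) + K_2e^(4t)

Let x_1 = y, x_2 = y'. Then x_1' = x_2 and x_2' = -4x_1 + 5x_2.
A = [[0,1],[-4,5]]; det(A-λI) = λ^2 - 5λ + 4.
Eigenvalues λ = 1, 4 with eigenvectors (1,1), (1,4).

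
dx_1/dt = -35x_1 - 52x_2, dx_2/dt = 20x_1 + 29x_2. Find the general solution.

Coefficient matrix A = [[-35, -52], [20, 29]].
Characteristic polynomial det(A - λI) = λ^2 + 6λ + 25 = 0.
Eigenvalues λ = -3 ± 4i (complex conjugate pair).
For λ=-3+4i: an eigenvector is (2,-1) - i(-3,2) = (2 + 3i, -1 - 2i).
A real fundamental pair from Re and Im of e^((-3+4i)t)v: X_1 = e^(-3t)(cos(4t)·(2,-1) + sin(4t)·(-3,2)), X_2 = e^(-3t)(sin(4t)·(2,-1) - cos(4t)·(-3,2)).
General solution: c_1X_1 + c_2X_2.

x_1(t) = -3c_1e^(-3t)sin(4t) + 2c_1e^(-3t)cos(4t) + 2c_2e^(-3t)sin(4t) + 3c_2e^(-3t)cos(4t), x_2(t) = 2c_1e^(-3t)sin(4t) - c_1e^(-3t)cos(4t) - c_2e^(-3t)sin(4t) - 2c_2e^(-3t)cos(4t)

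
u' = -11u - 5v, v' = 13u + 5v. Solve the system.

u(t) = C_1e^(-3t)sin(t) - 2C_1e^(-3t)cos(t) - 2C_2e^(-3t)sin(t) - C_2e^(-3t)cos(t), v(t) = -2C_1e^(-3t)sin(t) + 3C_1e^(-3t)cos(t) + 3C_2e^(-3t)sin(t) + 2C_2e^(-3t)cos(t)

Coefficient matrix A = [[-11, -5], [13, 5]].
Characteristic polynomial det(A - λI) = λ^2 + 6λ + 10 = 0.
Eigenvalues λ = -3 ± i (complex conjugate pair).
For λ=-3+i: an eigenvector is (-2,3) - i(1,-2) = (-2 - i, 3 + 2i).
A real fundamental pair from Re and Im of e^((-3+i)t)v: X_1 = e^(-3t)(cos(t)·(-2,3) + sin(t)·(1,-2)), X_2 = e^(-3t)(sin(t)·(-2,3) - cos(t)·(1,-2)).
General solution: C_1X_1 + C_2X_2.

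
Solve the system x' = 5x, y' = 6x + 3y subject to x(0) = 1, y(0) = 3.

x(t) = e^(5t), y(t) = 3e^(5t)

Coefficient matrix A = [[5, 0], [6, 3]].
Characteristic polynomial det(A - λI) = λ^2 - 8λ + 15 = 0.
Eigenvalues λ = 3, 5.
For λ=3: (A-λI) row 1 is [2, 0], so an eigenvector is (0, 1).
For λ=5: (A-λI) row 2 is [6, -2], so an eigenvector is (-1, -3).
General solution: K_1e^(3t)(0,1) + K_2e^(5t)(-1,-3).
Applying x(0)=1, y(0)=3 gives K_1=0, K_2=-1.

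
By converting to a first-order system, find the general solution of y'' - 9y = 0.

y(t) = c_1e^(-3t) + c_2e^(3t)

Let x_1 = y, x_2 = y'. Then x_1' = x_2 and x_2' = 9x_1.
A = [[0,1],[9,0]]; det(A-λI) = λ^2 - 9.
Eigenvalues λ = -3, 3 with eigenvectors (1,-3), (1,3).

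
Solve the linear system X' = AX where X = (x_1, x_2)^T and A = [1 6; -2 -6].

x_1(t) = 3K_1e^(-3t) + 2K_2e^(-2t), x_2(t) = -2K_1e^(-3t) - K_2e^(-2t)

Coefficient matrix A = [[1, 6], [-2, -6]].
Characteristic polynomial det(A - λI) = λ^2 + 5λ + 6 = 0.
Eigenvalues λ = -3, -2.
For λ=-3: (A-λI) row 1 is [4, 6], so an eigenvector is (3, -2).
For λ=-2: (A-λI) row 1 is [3, 6], so an eigenvector is (2, -1).
General solution: K_1e^(-3t)(3,-2) + K_2e^(-2t)(2,-1).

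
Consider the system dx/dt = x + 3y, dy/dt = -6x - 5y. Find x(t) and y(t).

x(t) = -c_1e^(-2t)cos(3t) - c_2e^(-2t)sin(3t), y(t) = c_1e^(-2t)sin(3t) + c_1e^(-2t)cos(3t) + c_2e^(-2t)sin(3t) - c_2e^(-2t)cos(3t)

Coefficient matrix A = [[1, 3], [-6, -5]].
Characteristic polynomial det(A - λI) = λ^2 + 4λ + 13 = 0.
Eigenvalues λ = -2 ± 3i (complex conjugate pair).
For λ=-2+3i: an eigenvector is (-1,1) - i(0,1) = (-1, 1 - i).
A real fundamental pair from Re and Im of e^((-2+3i)t)v: X_1 = e^(-2t)(cos(3t)·(-1,1) + sin(3t)·(0,1)), X_2 = e^(-2t)(sin(3t)·(-1,1) - cos(3t)·(0,1)).
General solution: c_1X_1 + c_2X_2.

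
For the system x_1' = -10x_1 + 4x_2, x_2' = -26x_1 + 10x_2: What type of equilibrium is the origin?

center

A = [[-10,4],[-26,10]]; det(A-λI) = λ^2 + 4.
λ = 0 ± 2i: zero real part.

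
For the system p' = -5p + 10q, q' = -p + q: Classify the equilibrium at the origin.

stable spiral

A = [[-5,10],[-1,1]]; det(A-λI) = λ^2 + 4λ + 5.
λ = -2 ± i: negative real part.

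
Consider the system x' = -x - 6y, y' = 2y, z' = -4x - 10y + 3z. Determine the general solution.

x(t) = c_1e^(-t) - 2c_2e^(2t), y(t) = c_2e^(2t), z(t) = c_1e^(-t) + 2c_2e^(2t) + c_3e^(3t)

Coefficient matrix A = [[-1, -6, 0], [0, 2, 0], [-4, -10, 3]].
det(A - λI) = 0 gives eigenvalues λ = -1, 2, 3.
For λ=-1: eigenvector (1,0,1).
For λ=2: eigenvector (-2,1,2).
For λ=3: eigenvector (0,0,1).
General solution: c_1e^(-t)(1,0,1) + c_2e^(2t)(-2,1,2) + c_3e^(3t)(0,0,1).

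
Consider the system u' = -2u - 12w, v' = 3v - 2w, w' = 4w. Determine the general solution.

u(t) = C_1e^(-2t) - 2C_3e^(4t), v(t) = C_2e^(3t) - 2C_3e^(4t), w(t) = C_3e^(4t)

Coefficient matrix A = [[-2, 0, -12], [0, 3, -2], [0, 0, 4]].
det(A - λI) = 0 gives eigenvalues λ = -2, 3, 4.
For λ=-2: eigenvector (1,0,0).
For λ=3: eigenvector (0,1,0).
For λ=4: eigenvector (-2,-2,1).
General solution: C_1e^(-2t)(1,0,0) + C_2e^(3t)(0,1,0) + C_3e^(4t)(-2,-2,1).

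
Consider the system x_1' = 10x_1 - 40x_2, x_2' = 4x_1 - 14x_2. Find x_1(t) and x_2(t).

x_1(t) = c_1e^(-2t)sin(4t) - 3c_1e^(-2t)cos(4t) - 3c_2e^(-2t)sin(4t) - c_2e^(-2t)cos(4t), x_2(t) = -c_1e^(-2t)cos(4t) - c_2e^(-2t)sin(4t)

Coefficient matrix A = [[10, -40], [4, -14]].
Characteristic polynomial det(A - λI) = λ^2 + 4λ + 20 = 0.
Eigenvalues λ = -2 ± 4i (complex conjugate pair).
For λ=-2+4i: an eigenvector is (-3,-1) - i(1,0) = (-3 - i, -1).
A real fundamental pair from Re and Im of e^((-2+4i)t)v: X_1 = e^(-2t)(cos(4t)·(-3,-1) + sin(4t)·(1,0)), X_2 = e^(-2t)(sin(4t)·(-3,-1) - cos(4t)·(1,0)).
General solution: c_1X_1 + c_2X_2.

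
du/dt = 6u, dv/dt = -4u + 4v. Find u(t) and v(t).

Coefficient matrix A = [[6, 0], [-4, 4]].
Characteristic polynomial det(A - λI) = λ^2 - 10λ + 24 = 0.
Eigenvalues λ = 4, 6.
For λ=4: (A-λI) row 1 is [2, 0], so an eigenvector is (0, 1).
For λ=6: (A-λI) row 2 is [-4, -2], so an eigenvector is (1, -2).
General solution: C_1e^(4t)(0,1) + C_2e^(6t)(1,-2).

u(t) = C_2e^(6t), v(t) = C_1e^(4t) - 2C_2e^(6t)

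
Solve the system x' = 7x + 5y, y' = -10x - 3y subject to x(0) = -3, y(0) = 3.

x(t) = -3e^(2t)cos(5t), y(t) = 3e^(2t)sin(5t) + 3e^(2t)cos(5t)

Coefficient matrix A = [[7, 5], [-10, -3]].
Characteristic polynomial det(A - λI) = λ^2 - 4λ + 29 = 0.
Eigenvalues λ = 2 ± 5i (complex conjugate pair).
For λ=2+5i: an eigenvector is (0,1) - i(1,-1) = (0 - i, 1 + i).
A real fundamental pair from Re and Im of e^((2+5i)t)v: X_1 = e^(2t)(cos(5t)·(0,1) + sin(5t)·(1,-1)), X_2 = e^(2t)(sin(5t)·(0,1) - cos(5t)·(1,-1)).
General solution: C_1X_1 + C_2X_2.
Applying x(0)=-3, y(0)=3 gives C_1=0, C_2=3.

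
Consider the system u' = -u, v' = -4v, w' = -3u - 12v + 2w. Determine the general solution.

u(t) = K_1e^(-t), v(t) = -K_3e^(-4t), w(t) = K_1e^(-t) - K_2e^(2t) - 2K_3e^(-4t)

Coefficient matrix A = [[-1, 0, 0], [0, -4, 0], [-3, -12, 2]].
det(A - λI) = 0 gives eigenvalues λ = -1, 2, -4.
For λ=-1: eigenvector (1,0,1).
For λ=2: eigenvector (0,0,-1).
For λ=-4: eigenvector (0,-1,-2).
General solution: K_1e^(-t)(1,0,1) + K_2e^(2t)(0,0,-1) + K_3e^(-4t)(0,-1,-2).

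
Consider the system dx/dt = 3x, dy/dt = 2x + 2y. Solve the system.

Coefficient matrix A = [[3, 0], [2, 2]].
Characteristic polynomial det(A - λI) = λ^2 - 5λ + 6 = 0.
Eigenvalues λ = 2, 3.
For λ=2: (A-λI) row 1 is [1, 0], so an eigenvector is (0, 1).
For λ=3: (A-λI) row 2 is [2, -1], so an eigenvector is (-1, -2).
General solution: K_1e^(2t)(0,1) + K_2e^(3t)(-1,-2).

x(t) = -K_2e^(3t), y(t) = K_1e^(2t) - 2K_2e^(3t)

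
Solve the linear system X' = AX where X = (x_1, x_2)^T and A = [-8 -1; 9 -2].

Coefficient matrix A = [[-8, -1], [9, -2]].
Characteristic polynomial det(A - λI) = λ^2 + 10λ + 25 = 0.
Single eigenvalue λ = -5 with algebraic multiplicity 2.
Eigenvector v = (1,-3); generalized eigenvector w with (A-λI)w=v is (0,-1).
General solution: e^(-5t)[C_1·v + C_2·(t·v + w)].

x_1(t) = C_1e^(-5t) + C_2te^(-5t), x_2(t) = -3C_1e^(-5t) - 3C_2te^(-5t) - C_2e^(-5t)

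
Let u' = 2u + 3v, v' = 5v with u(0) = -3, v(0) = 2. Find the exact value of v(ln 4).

A = [[2,3],[0,5]]; eigenvalues λ = 5, 2.
Eigenvectors: (-1,-1) for λ=5, (1,0) for λ=2.
From the initial condition, c_1 = -2, c_2 = -5.
v(ln 4) = (-2)(4^5)(-1) + (-5)(4^2)(0) = 2048.

2048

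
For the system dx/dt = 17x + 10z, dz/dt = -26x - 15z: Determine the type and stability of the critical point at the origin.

unstable spiral

A = [[17,10],[-26,-15]]; det(A-λI) = λ^2 - 2λ + 5.
λ = 1 ± 2i: positive real part.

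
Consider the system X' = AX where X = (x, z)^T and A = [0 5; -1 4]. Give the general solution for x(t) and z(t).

x(t) = K_1e^(2t)sin(t) + 2K_1e^(2t)cos(t) + 2K_2e^(2t)sin(t) - K_2e^(2t)cos(t), z(t) = K_1e^(2t)cos(t) + K_2e^(2t)sin(t)

Coefficient matrix A = [[0, 5], [-1, 4]].
Characteristic polynomial det(A - λI) = λ^2 - 4λ + 5 = 0.
Eigenvalues λ = 2 ± i (complex conjugate pair).
For λ=2+i: an eigenvector is (2,1) - i(1,0) = (2 - i, 1).
A real fundamental pair from Re and Im of e^((2+i)t)v: X_1 = e^(2t)(cos(t)·(2,1) + sin(t)·(1,0)), X_2 = e^(2t)(sin(t)·(2,1) - cos(t)·(1,0)).
General solution: K_1X_1 + K_2X_2.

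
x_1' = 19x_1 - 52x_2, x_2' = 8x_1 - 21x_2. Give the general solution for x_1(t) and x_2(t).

x_1(t) = 3K_1e^(-t)sin(4t) - 2K_1e^(-t)cos(4t) - 2K_2e^(-t)sin(4t) - 3K_2e^(-t)cos(4t), x_2(t) = K_1e^(-t)sin(4t) - K_1e^(-t)cos(4t) - K_2e^(-t)sin(4t) - K_2e^(-t)cos(4t)

Coefficient matrix A = [[19, -52], [8, -21]].
Characteristic polynomial det(A - λI) = λ^2 + 2λ + 17 = 0.
Eigenvalues λ = -1 ± 4i (complex conjugate pair).
For λ=-1+4i: an eigenvector is (-2,-1) - i(3,1) = (-2 - 3i, -1 - i).
A real fundamental pair from Re and Im of e^((-1+4i)t)v: X_1 = e^(-t)(cos(4t)·(-2,-1) + sin(4t)·(3,1)), X_2 = e^(-t)(sin(4t)·(-2,-1) - cos(4t)·(3,1)).
General solution: K_1X_1 + K_2X_2.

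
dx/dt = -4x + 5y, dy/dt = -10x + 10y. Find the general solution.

x(t) = -C_1e^(3t)sin(t) - 2C_1e^(3t)cos(t) - 2C_2e^(3t)sin(t) + C_2e^(3t)cos(t), y(t) = -C_1e^(3t)sin(t) - 3C_1e^(3t)cos(t) - 3C_2e^(3t)sin(t) + C_2e^(3t)cos(t)

Coefficient matrix A = [[-4, 5], [-10, 10]].
Characteristic polynomial det(A - λI) = λ^2 - 6λ + 10 = 0.
Eigenvalues λ = 3 ± i (complex conjugate pair).
For λ=3+i: an eigenvector is (-2,-3) - i(-1,-1) = (-2 + i, -3 + i).
A real fundamental pair from Re and Im of e^((3+i)t)v: X_1 = e^(3t)(cos(t)·(-2,-3) + sin(t)·(-1,-1)), X_2 = e^(3t)(sin(t)·(-2,-3) - cos(t)·(-1,-1)).
General solution: C_1X_1 + C_2X_2.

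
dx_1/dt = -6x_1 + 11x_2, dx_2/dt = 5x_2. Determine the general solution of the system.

x_1(t) = -C_1e^(5t) + C_2e^(-6t), x_2(t) = -C_1e^(5t)

Coefficient matrix A = [[-6, 11], [0, 5]].
Characteristic polynomial det(A - λI) = λ^2 + λ - 30 = 0.
Eigenvalues λ = 5, -6.
For λ=5: (A-λI) row 1 is [-11, 11], so an eigenvector is (-1, -1).
For λ=-6: (A-λI) row 1 is [0, 11], so an eigenvector is (1, 0).
General solution: C_1e^(5t)(-1,-1) + C_2e^(-6t)(1,0).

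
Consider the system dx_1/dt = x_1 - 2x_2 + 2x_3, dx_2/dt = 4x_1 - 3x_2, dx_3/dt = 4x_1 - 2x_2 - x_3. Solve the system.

Coefficient matrix A = [[1, -2, 2], [4, -3, 0], [4, -2, -1]].
det(A - λI) = 0 gives eigenvalues λ = -1, 1, -3.
For λ=-1: eigenvector (1,2,1).
For λ=1: eigenvector (1,1,1).
For λ=-3: eigenvector (0,1,1).
General solution: C_1e^(-t)(1,2,1) + C_2e^(t)(1,1,1) + C_3e^(-3t)(0,1,1).

x_1(t) = C_1e^(-t) + C_2e^(t), x_2(t) = 2C_1e^(-t) + C_2e^(t) + C_3e^(-3t), x_3(t) = C_1e^(-t) + C_2e^(t) + C_3e^(-3t)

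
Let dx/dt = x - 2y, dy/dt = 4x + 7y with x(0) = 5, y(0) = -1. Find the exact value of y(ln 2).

184

A = [[1,-2],[4,7]]; eigenvalues λ = 3, 5.
Eigenvectors: (1,-1) for λ=3, (-1,2) for λ=5.
From the initial condition, c_1 = 9, c_2 = 4.
y(ln 2) = (9)(2^3)(-1) + (4)(2^5)(2) = 184.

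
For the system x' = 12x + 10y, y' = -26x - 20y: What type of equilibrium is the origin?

A = [[12,10],[-26,-20]]; det(A-λI) = λ^2 + 8λ + 20.
λ = -4 ± 2i: negative real part.

stable spiral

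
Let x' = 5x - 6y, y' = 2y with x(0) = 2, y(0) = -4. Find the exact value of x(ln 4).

10112

A = [[5,-6],[0,2]]; eigenvalues λ = 5, 2.
Eigenvectors: (1,0) for λ=5, (-2,-1) for λ=2.
From the initial condition, c_1 = 10, c_2 = 4.
x(ln 4) = (10)(4^5)(1) + (4)(4^2)(-2) = 10112.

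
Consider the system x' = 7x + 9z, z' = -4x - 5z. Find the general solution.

Coefficient matrix A = [[7, 9], [-4, -5]].
Characteristic polynomial det(A - λI) = λ^2 - 2λ + 1 = 0.
Single eigenvalue λ = 1 with algebraic multiplicity 2.
Eigenvector v = (-3,2); generalized eigenvector w with (A-λI)w=v is (-2,1).
General solution: e^(t)[c_1·v + c_2·(t·v + w)].

x(t) = -3c_1e^(t) - 3c_2te^(t) - 2c_2e^(t), z(t) = 2c_1e^(t) + 2c_2te^(t) + c_2e^(t)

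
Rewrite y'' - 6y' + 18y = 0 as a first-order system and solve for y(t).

y(t) = K_1e^(3t)cos(3t) + K_2e^(3t)sin(3t)

Let x_1 = y, x_2 = y'. Then x_1' = x_2 and x_2' = -18x_1 + 6x_2.
A = [[0,1],[-18,6]]; det(A-λI) = λ^2 - 6λ + 18.
Eigenvalues λ = 3 ± 3i.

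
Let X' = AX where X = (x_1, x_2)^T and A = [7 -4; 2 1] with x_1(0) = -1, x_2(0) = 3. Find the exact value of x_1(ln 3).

A = [[7,-4],[2,1]]; eigenvalues λ = 5, 3.
Eigenvectors: (-2,-1) for λ=5, (-1,-1) for λ=3.
From the initial condition, c_1 = 4, c_2 = -7.
x_1(ln 3) = (4)(3^5)(-2) + (-7)(3^3)(-1) = -1755.

-1755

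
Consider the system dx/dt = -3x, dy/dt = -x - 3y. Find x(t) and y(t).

Coefficient matrix A = [[-3, 0], [-1, -3]].
Characteristic polynomial det(A - λI) = λ^2 + 6λ + 9 = 0.
Single eigenvalue λ = -3 with algebraic multiplicity 2.
Eigenvector v = (0,1); generalized eigenvector w with (A-λI)w=v is (-1,-1).
General solution: e^(-3t)[K_1·v + K_2·(t·v + w)].

x(t) = -K_2e^(-3t), y(t) = K_1e^(-3t) + K_2te^(-3t) - K_2e^(-3t)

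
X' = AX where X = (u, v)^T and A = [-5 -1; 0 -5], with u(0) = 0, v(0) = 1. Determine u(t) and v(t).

Coefficient matrix A = [[-5, -1], [0, -5]].
Characteristic polynomial det(A - λI) = λ^2 + 10λ + 25 = 0.
Single eigenvalue λ = -5 with algebraic multiplicity 2.
Eigenvector v = (1,0); generalized eigenvector w with (A-λI)w=v is (1,-1).
General solution: e^(-5t)[C_1·v + C_2·(t·v + w)].
Applying u(0)=0, v(0)=1 gives C_1=1, C_2=-1.

u(t) = -te^(-5t), v(t) = e^(-5t)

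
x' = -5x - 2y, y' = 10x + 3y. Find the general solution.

x(t) = C_1e^(-t)sin(2t) - C_2e^(-t)cos(2t), y(t) = -2C_1e^(-t)sin(2t) - C_1e^(-t)cos(2t) - C_2e^(-t)sin(2t) + 2C_2e^(-t)cos(2t)

Coefficient matrix A = [[-5, -2], [10, 3]].
Characteristic polynomial det(A - λI) = λ^2 + 2λ + 5 = 0.
Eigenvalues λ = -1 ± 2i (complex conjugate pair).
For λ=-1+2i: an eigenvector is (0,-1) - i(1,-2) = (0 - i, -1 + 2i).
A real fundamental pair from Re and Im of e^((-1+2i)t)v: X_1 = e^(-t)(cos(2t)·(0,-1) + sin(2t)·(1,-2)), X_2 = e^(-t)(sin(2t)·(0,-1) - cos(2t)·(1,-2)).
General solution: C_1X_1 + C_2X_2.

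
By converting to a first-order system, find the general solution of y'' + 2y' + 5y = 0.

Let x_1 = y, x_2 = y'. Then x_1' = x_2 and x_2' = -5x_1 - 2x_2.
A = [[0,1],[-5,-2]]; det(A-λI) = λ^2 + 2λ + 5.
Eigenvalues λ = -1 ± 2i.

y(t) = K_1e^(-t)cos(2t) + K_2e^(-t)sin(2t)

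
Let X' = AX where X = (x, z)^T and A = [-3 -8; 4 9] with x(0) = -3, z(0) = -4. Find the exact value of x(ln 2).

A = [[-3,-8],[4,9]]; eigenvalues λ = 1, 5.
Eigenvectors: (-2,1) for λ=1, (1,-1) for λ=5.
From the initial condition, c_1 = 7, c_2 = 11.
x(ln 2) = (7)(2^1)(-2) + (11)(2^5)(1) = 324.

324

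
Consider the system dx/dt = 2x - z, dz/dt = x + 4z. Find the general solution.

Coefficient matrix A = [[2, -1], [1, 4]].
Characteristic polynomial det(A - λI) = λ^2 - 6λ + 9 = 0.
Single eigenvalue λ = 3 with algebraic multiplicity 2.
Eigenvector v = (-1,1); generalized eigenvector w with (A-λI)w=v is (1,0).
General solution: e^(3t)[C_1·v + C_2·(t·v + w)].

x(t) = -C_1e^(3t) - C_2te^(3t) + C_2e^(3t), z(t) = C_1e^(3t) + C_2te^(3t)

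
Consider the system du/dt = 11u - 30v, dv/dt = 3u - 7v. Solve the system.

Coefficient matrix A = [[11, -30], [3, -7]].
Characteristic polynomial det(A - λI) = λ^2 - 4λ + 13 = 0.
Eigenvalues λ = 2 ± 3i (complex conjugate pair).
For λ=2+3i: an eigenvector is (1,0) - i(3,1) = (1 - 3i, 0 - i).
A real fundamental pair from Re and Im of e^((2+3i)t)v: X_1 = e^(2t)(cos(3t)·(1,0) + sin(3t)·(3,1)), X_2 = e^(2t)(sin(3t)·(1,0) - cos(3t)·(3,1)).
General solution: K_1X_1 + K_2X_2.

u(t) = 3K_1e^(2t)sin(3t) + K_1e^(2t)cos(3t) + K_2e^(2t)sin(3t) - 3K_2e^(2t)cos(3t), v(t) = K_1e^(2t)sin(3t) - K_2e^(2t)cos(3t)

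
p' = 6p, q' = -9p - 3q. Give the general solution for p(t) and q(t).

p(t) = -K_2e^(6t), q(t) = K_1e^(-3t) + K_2e^(6t)

Coefficient matrix A = [[6, 0], [-9, -3]].
Characteristic polynomial det(A - λI) = λ^2 - 3λ - 18 = 0.
Eigenvalues λ = -3, 6.
For λ=-3: (A-λI) row 1 is [9, 0], so an eigenvector is (0, 1).
For λ=6: (A-λI) row 2 is [-9, -9], so an eigenvector is (-1, 1).
General solution: K_1e^(-3t)(0,1) + K_2e^(6t)(-1,1).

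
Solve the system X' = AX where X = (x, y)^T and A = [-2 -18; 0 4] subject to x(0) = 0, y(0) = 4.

Coefficient matrix A = [[-2, -18], [0, 4]].
Characteristic polynomial det(A - λI) = λ^2 - 2λ - 8 = 0.
Eigenvalues λ = 4, -2.
For λ=4: (A-λI) row 1 is [-6, -18], so an eigenvector is (-3, 1).
For λ=-2: (A-λI) row 1 is [0, -18], so an eigenvector is (-1, 0).
General solution: C_1e^(4t)(-3,1) + C_2e^(-2t)(-1,0).
Applying x(0)=0, y(0)=4 gives C_1=4, C_2=-12.

x(t) = -12e^(4t) + 12e^(-2t), y(t) = 4e^(4t)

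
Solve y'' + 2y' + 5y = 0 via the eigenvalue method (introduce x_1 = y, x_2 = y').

Let x_1 = y, x_2 = y'. Then x_1' = x_2 and x_2' = -5x_1 - 2x_2.
A = [[0,1],[-5,-2]]; det(A-λI) = λ^2 + 2λ + 5.
Eigenvalues λ = -1 ± 2i.

y(t) = C_1e^(-t)cos(2t) + C_2e^(-t)sin(2t)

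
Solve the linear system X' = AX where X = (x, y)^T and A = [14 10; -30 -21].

x(t) = -2c_1e^(-t) + c_2e^(-6t), y(t) = 3c_1e^(-t) - 2c_2e^(-6t)

Coefficient matrix A = [[14, 10], [-30, -21]].
Characteristic polynomial det(A - λI) = λ^2 + 7λ + 6 = 0.
Eigenvalues λ = -1, -6.
For λ=-1: (A-λI) row 1 is [15, 10], so an eigenvector is (-2, 3).
For λ=-6: (A-λI) row 1 is [20, 10], so an eigenvector is (1, -2).
General solution: c_1e^(-t)(-2,3) + c_2e^(-6t)(1,-2).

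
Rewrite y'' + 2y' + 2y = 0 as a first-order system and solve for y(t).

Let x_1 = y, x_2 = y'. Then x_1' = x_2 and x_2' = -2x_1 - 2x_2.
A = [[0,1],[-2,-2]]; det(A-λI) = λ^2 + 2λ + 2.
Eigenvalues λ = -1 ± i.

y(t) = C_1e^(-t)cos(t) + C_2e^(-t)sin(t)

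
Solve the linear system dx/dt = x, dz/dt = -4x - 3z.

x(t) = -K_1e^(t), z(t) = K_1e^(t) + K_2e^(-3t)

Coefficient matrix A = [[1, 0], [-4, -3]].
Characteristic polynomial det(A - λI) = λ^2 + 2λ - 3 = 0.
Eigenvalues λ = 1, -3.
For λ=1: (A-λI) row 2 is [-4, -4], so an eigenvector is (-1, 1).
For λ=-3: (A-λI) row 1 is [4, 0], so an eigenvector is (0, 1).
General solution: K_1e^(t)(-1,1) + K_2e^(-3t)(0,1).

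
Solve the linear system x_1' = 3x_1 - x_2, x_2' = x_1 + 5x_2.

x_1(t) = K_1e^(4t) + K_2te^(4t) - 2K_2e^(4t), x_2(t) = -K_1e^(4t) - K_2te^(4t) + K_2e^(4t)

Coefficient matrix A = [[3, -1], [1, 5]].
Characteristic polynomial det(A - λI) = λ^2 - 8λ + 16 = 0.
Single eigenvalue λ = 4 with algebraic multiplicity 2.
Eigenvector v = (1,-1); generalized eigenvector w with (A-λI)w=v is (-2,1).
General solution: e^(4t)[K_1·v + K_2·(t·v + w)].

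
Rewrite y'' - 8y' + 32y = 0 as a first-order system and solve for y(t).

Let x_1 = y, x_2 = y'. Then x_1' = x_2 and x_2' = -32x_1 + 8x_2.
A = [[0,1],[-32,8]]; det(A-λI) = λ^2 - 8λ + 32.
Eigenvalues λ = 4 ± 4i.

y(t) = c_1e^(4t)cos(4t) + c_2e^(4t)sin(4t)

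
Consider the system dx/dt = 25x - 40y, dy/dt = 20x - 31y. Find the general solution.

Coefficient matrix A = [[25, -40], [20, -31]].
Characteristic polynomial det(A - λI) = λ^2 + 6λ + 25 = 0.
Eigenvalues λ = -3 ± 4i (complex conjugate pair).
For λ=-3+4i: an eigenvector is (3,2) - i(1,1) = (3 - i, 2 - i).
A real fundamental pair from Re and Im of e^((-3+4i)t)v: X_1 = e^(-3t)(cos(4t)·(3,2) + sin(4t)·(1,1)), X_2 = e^(-3t)(sin(4t)·(3,2) - cos(4t)·(1,1)).
General solution: c_1X_1 + c_2X_2.

x(t) = c_1e^(-3t)sin(4t) + 3c_1e^(-3t)cos(4t) + 3c_2e^(-3t)sin(4t) - c_2e^(-3t)cos(4t), y(t) = c_1e^(-3t)sin(4t) + 2c_1e^(-3t)cos(4t) + 2c_2e^(-3t)sin(4t) - c_2e^(-3t)cos(4t)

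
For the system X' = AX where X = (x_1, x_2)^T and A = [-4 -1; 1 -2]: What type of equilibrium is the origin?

stable improper node

A = [[-4,-1],[1,-2]]; det(A-λI) = λ^2 + 6λ + 9.
repeated λ = -3 with a single eigenvector.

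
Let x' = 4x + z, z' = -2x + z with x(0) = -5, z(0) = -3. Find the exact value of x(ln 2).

A = [[4,1],[-2,1]]; eigenvalues λ = 3, 2.
Eigenvectors: (-1,1) for λ=3, (-1,2) for λ=2.
From the initial condition, c_1 = 13, c_2 = -8.
x(ln 2) = (13)(2^3)(-1) + (-8)(2^2)(-1) = -72.

-72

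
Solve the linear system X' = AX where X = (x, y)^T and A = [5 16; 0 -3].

Coefficient matrix A = [[5, 16], [0, -3]].
Characteristic polynomial det(A - λI) = λ^2 - 2λ - 15 = 0.
Eigenvalues λ = 5, -3.
For λ=5: (A-λI) row 1 is [0, 16], so an eigenvector is (-1, 0).
For λ=-3: (A-λI) row 1 is [8, 16], so an eigenvector is (2, -1).
General solution: c_1e^(5t)(-1,0) + c_2e^(-3t)(2,-1).

x(t) = -c_1e^(5t) + 2c_2e^(-3t), y(t) = -c_2e^(-3t)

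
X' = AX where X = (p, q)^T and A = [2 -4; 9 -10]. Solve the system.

Coefficient matrix A = [[2, -4], [9, -10]].
Characteristic polynomial det(A - λI) = λ^2 + 8λ + 16 = 0.
Single eigenvalue λ = -4 with algebraic multiplicity 2.
Eigenvector v = (-2,-3); generalized eigenvector w with (A-λI)w=v is (1,2).
General solution: e^(-4t)[C_1·v + C_2·(t·v + w)].

p(t) = -2C_1e^(-4t) - 2C_2te^(-4t) + C_2e^(-4t), q(t) = -3C_1e^(-4t) - 3C_2te^(-4t) + 2C_2e^(-4t)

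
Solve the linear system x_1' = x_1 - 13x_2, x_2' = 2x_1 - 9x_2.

Coefficient matrix A = [[1, -13], [2, -9]].
Characteristic polynomial det(A - λI) = λ^2 + 8λ + 17 = 0.
Eigenvalues λ = -4 ± i (complex conjugate pair).
For λ=-4+i: an eigenvector is (-3,-1) - i(-2,-1) = (-3 + 2i, -1 + i).
A real fundamental pair from Re and Im of e^((-4+i)t)v: X_1 = e^(-4t)(cos(t)·(-3,-1) + sin(t)·(-2,-1)), X_2 = e^(-4t)(sin(t)·(-3,-1) - cos(t)·(-2,-1)).
General solution: c_1X_1 + c_2X_2.

x_1(t) = -2c_1e^(-4t)sin(t) - 3c_1e^(-4t)cos(t) - 3c_2e^(-4t)sin(t) + 2c_2e^(-4t)cos(t), x_2(t) = -c_1e^(-4t)sin(t) - c_1e^(-4t)cos(t) - c_2e^(-4t)sin(t) + c_2e^(-4t)cos(t)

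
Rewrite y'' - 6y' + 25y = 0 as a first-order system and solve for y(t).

y(t) = c_1e^(3t)cos(4t) + c_2e^(3t)sin(4t)

Let x_1 = y, x_2 = y'. Then x_1' = x_2 and x_2' = -25x_1 + 6x_2.
A = [[0,1],[-25,6]]; det(A-λI) = λ^2 - 6λ + 25.
Eigenvalues λ = 3 ± 4i.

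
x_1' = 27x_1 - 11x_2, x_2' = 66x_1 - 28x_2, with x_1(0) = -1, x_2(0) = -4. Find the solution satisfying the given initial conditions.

x_1(t) = e^(5t) - 2e^(-6t), x_2(t) = 2e^(5t) - 6e^(-6t)

Coefficient matrix A = [[27, -11], [66, -28]].
Characteristic polynomial det(A - λI) = λ^2 + λ - 30 = 0.
Eigenvalues λ = 5, -6.
For λ=5: (A-λI) row 1 is [22, -11], so an eigenvector is (-1, -2).
For λ=-6: (A-λI) row 1 is [33, -11], so an eigenvector is (-1, -3).
General solution: c_1e^(5t)(-1,-2) + c_2e^(-6t)(-1,-3).
Applying x_1(0)=-1, x_2(0)=-4 gives c_1=-1, c_2=2.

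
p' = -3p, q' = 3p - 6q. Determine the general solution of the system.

p(t) = -K_2e^(-3t), q(t) = K_1e^(-6t) - K_2e^(-3t)

Coefficient matrix A = [[-3, 0], [3, -6]].
Characteristic polynomial det(A - λI) = λ^2 + 9λ + 18 = 0.
Eigenvalues λ = -6, -3.
For λ=-6: (A-λI) row 1 is [3, 0], so an eigenvector is (0, 1).
For λ=-3: (A-λI) row 2 is [3, -3], so an eigenvector is (-1, -1).
General solution: K_1e^(-6t)(0,1) + K_2e^(-3t)(-1,-1).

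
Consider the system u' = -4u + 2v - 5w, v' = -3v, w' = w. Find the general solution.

u(t) = C_1e^(-4t) + 2C_2e^(-3t) - C_3e^(t), v(t) = C_2e^(-3t), w(t) = C_3e^(t)

Coefficient matrix A = [[-4, 2, -5], [0, -3, 0], [0, 0, 1]].
det(A - λI) = 0 gives eigenvalues λ = -4, -3, 1.
For λ=-4: eigenvector (1,0,0).
For λ=-3: eigenvector (2,1,0).
For λ=1: eigenvector (-1,0,1).
General solution: C_1e^(-4t)(1,0,0) + C_2e^(-3t)(2,1,0) + C_3e^(t)(-1,0,1).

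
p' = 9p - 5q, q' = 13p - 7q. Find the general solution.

p(t) = K_1e^(t)sin(t) + 2K_1e^(t)cos(t) + 2K_2e^(t)sin(t) - K_2e^(t)cos(t), q(t) = 2K_1e^(t)sin(t) + 3K_1e^(t)cos(t) + 3K_2e^(t)sin(t) - 2K_2e^(t)cos(t)

Coefficient matrix A = [[9, -5], [13, -7]].
Characteristic polynomial det(A - λI) = λ^2 - 2λ + 2 = 0.
Eigenvalues λ = 1 ± i (complex conjugate pair).
For λ=1+i: an eigenvector is (2,3) - i(1,2) = (2 - i, 3 - 2i).
A real fundamental pair from Re and Im of e^((1+i)t)v: X_1 = e^(t)(cos(t)·(2,3) + sin(t)·(1,2)), X_2 = e^(t)(sin(t)·(2,3) - cos(t)·(1,2)).
General solution: K_1X_1 + K_2X_2.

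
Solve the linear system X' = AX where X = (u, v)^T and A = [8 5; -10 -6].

u(t) = C_1e^(t)sin(t) - 2C_1e^(t)cos(t) - 2C_2e^(t)sin(t) - C_2e^(t)cos(t), v(t) = -C_1e^(t)sin(t) + 3C_1e^(t)cos(t) + 3C_2e^(t)sin(t) + C_2e^(t)cos(t)

Coefficient matrix A = [[8, 5], [-10, -6]].
Characteristic polynomial det(A - λI) = λ^2 - 2λ + 2 = 0.
Eigenvalues λ = 1 ± i (complex conjugate pair).
For λ=1+i: an eigenvector is (-2,3) - i(1,-1) = (-2 - i, 3 + i).
A real fundamental pair from Re and Im of e^((1+i)t)v: X_1 = e^(t)(cos(t)·(-2,3) + sin(t)·(1,-1)), X_2 = e^(t)(sin(t)·(-2,3) - cos(t)·(1,-1)).
General solution: C_1X_1 + C_2X_2.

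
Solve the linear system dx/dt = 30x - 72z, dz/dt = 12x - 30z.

x(t) = -3C_1e^(6t) + 2C_2e^(-6t), z(t) = -C_1e^(6t) + C_2e^(-6t)

Coefficient matrix A = [[30, -72], [12, -30]].
Characteristic polynomial det(A - λI) = λ^2 - 36 = 0.
Eigenvalues λ = 6, -6.
For λ=6: (A-λI) row 1 is [24, -72], so an eigenvector is (-3, -1).
For λ=-6: (A-λI) row 1 is [36, -72], so an eigenvector is (2, 1).
General solution: C_1e^(6t)(-3,-1) + C_2e^(-6t)(2,1).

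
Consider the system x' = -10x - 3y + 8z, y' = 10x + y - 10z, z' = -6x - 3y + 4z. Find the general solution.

x(t) = K_1e^(-2t) - K_2e^(t) - K_3e^(-4t), y(t) = K_2e^(t) + 2K_3e^(-4t), z(t) = K_1e^(-2t) - K_2e^(t)

Coefficient matrix A = [[-10, -3, 8], [10, 1, -10], [-6, -3, 4]].
det(A - λI) = 0 gives eigenvalues λ = -2, 1, -4.
For λ=-2: eigenvector (1,0,1).
For λ=1: eigenvector (-1,1,-1).
For λ=-4: eigenvector (-1,2,0).
General solution: K_1e^(-2t)(1,0,1) + K_2e^(t)(-1,1,-1) + K_3e^(-4t)(-1,2,0).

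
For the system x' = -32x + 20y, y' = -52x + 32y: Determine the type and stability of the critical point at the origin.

A = [[-32,20],[-52,32]]; det(A-λI) = λ^2 + 16.
λ = 0 ± 4i: zero real part.

center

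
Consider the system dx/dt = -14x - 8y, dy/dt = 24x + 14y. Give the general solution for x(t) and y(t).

Coefficient matrix A = [[-14, -8], [24, 14]].
Characteristic polynomial det(A - λI) = λ^2 - 4 = 0.
Eigenvalues λ = -2, 2.
For λ=-2: (A-λI) row 1 is [-12, -8], so an eigenvector is (-2, 3).
For λ=2: (A-λI) row 1 is [-16, -8], so an eigenvector is (-1, 2).
General solution: c_1e^(-2t)(-2,3) + c_2e^(2t)(-1,2).

x(t) = -2c_1e^(-2t) - c_2e^(2t), y(t) = 3c_1e^(-2t) + 2c_2e^(2t)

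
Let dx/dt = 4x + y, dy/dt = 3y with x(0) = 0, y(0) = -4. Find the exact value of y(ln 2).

A = [[4,1],[0,3]]; eigenvalues λ = 3, 4.
Eigenvectors: (1,-1) for λ=3, (1,0) for λ=4.
From the initial condition, c_1 = 4, c_2 = -4.
y(ln 2) = (4)(2^3)(-1) + (-4)(2^4)(0) = -32.

-32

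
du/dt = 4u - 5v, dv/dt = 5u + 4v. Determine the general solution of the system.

Coefficient matrix A = [[4, -5], [5, 4]].
Characteristic polynomial det(A - λI) = λ^2 - 8λ + 41 = 0.
Eigenvalues λ = 4 ± 5i (complex conjugate pair).
For λ=4+5i: an eigenvector is (0,-1) - i(1,0) = (0 - i, -1).
A real fundamental pair from Re and Im of e^((4+5i)t)v: X_1 = e^(4t)(cos(5t)·(0,-1) + sin(5t)·(1,0)), X_2 = e^(4t)(sin(5t)·(0,-1) - cos(5t)·(1,0)).
General solution: c_1X_1 + c_2X_2.

u(t) = c_1e^(4t)sin(5t) - c_2e^(4t)cos(5t), v(t) = -c_1e^(4t)cos(5t) - c_2e^(4t)sin(5t)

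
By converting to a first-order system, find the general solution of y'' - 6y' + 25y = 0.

Let x_1 = y, x_2 = y'. Then x_1' = x_2 and x_2' = -25x_1 + 6x_2.
A = [[0,1],[-25,6]]; det(A-λI) = λ^2 - 6λ + 25.
Eigenvalues λ = 3 ± 4i.

y(t) = c_1e^(3t)cos(4t) + c_2e^(3t)sin(4t)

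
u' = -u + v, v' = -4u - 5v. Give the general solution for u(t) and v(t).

Coefficient matrix A = [[-1, 1], [-4, -5]].
Characteristic polynomial det(A - λI) = λ^2 + 6λ + 9 = 0.
Single eigenvalue λ = -3 with algebraic multiplicity 2.
Eigenvector v = (1,-2); generalized eigenvector w with (A-λI)w=v is (-1,3).
General solution: e^(-3t)[C_1·v + C_2·(t·v + w)].

u(t) = C_1e^(-3t) + C_2te^(-3t) - C_2e^(-3t), v(t) = -2C_1e^(-3t) - 2C_2te^(-3t) + 3C_2e^(-3t)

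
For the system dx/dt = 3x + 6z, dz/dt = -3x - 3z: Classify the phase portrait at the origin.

center

A = [[3,6],[-3,-3]]; det(A-λI) = λ^2 + 9.
λ = 0 ± 3i: zero real part.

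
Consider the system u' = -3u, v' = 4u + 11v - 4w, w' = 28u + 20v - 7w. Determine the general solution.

Coefficient matrix A = [[-3, 0, 0], [4, 11, -4], [28, 20, -7]].
det(A - λI) = 0 gives eigenvalues λ = 3, -3, 1.
For λ=3: eigenvector (0,1,2).
For λ=-3: eigenvector (1,-4,-13).
For λ=1: eigenvector (0,2,5).
General solution: c_1e^(3t)(0,1,2) + c_2e^(-3t)(1,-4,-13) + c_3e^(t)(0,2,5).

u(t) = c_2e^(-3t), v(t) = c_1e^(3t) - 4c_2e^(-3t) + 2c_3e^(t), w(t) = 2c_1e^(3t) - 13c_2e^(-3t) + 5c_3e^(t)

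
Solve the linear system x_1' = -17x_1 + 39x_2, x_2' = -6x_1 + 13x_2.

x_1(t) = -3C_1e^(-2t)sin(3t) - 2C_1e^(-2t)cos(3t) - 2C_2e^(-2t)sin(3t) + 3C_2e^(-2t)cos(3t), x_2(t) = -C_1e^(-2t)sin(3t) - C_1e^(-2t)cos(3t) - C_2e^(-2t)sin(3t) + C_2e^(-2t)cos(3t)

Coefficient matrix A = [[-17, 39], [-6, 13]].
Characteristic polynomial det(A - λI) = λ^2 + 4λ + 13 = 0.
Eigenvalues λ = -2 ± 3i (complex conjugate pair).
For λ=-2+3i: an eigenvector is (-2,-1) - i(-3,-1) = (-2 + 3i, -1 + i).
A real fundamental pair from Re and Im of e^((-2+3i)t)v: X_1 = e^(-2t)(cos(3t)·(-2,-1) + sin(3t)·(-3,-1)), X_2 = e^(-2t)(sin(3t)·(-2,-1) - cos(3t)·(-3,-1)).
General solution: C_1X_1 + C_2X_2.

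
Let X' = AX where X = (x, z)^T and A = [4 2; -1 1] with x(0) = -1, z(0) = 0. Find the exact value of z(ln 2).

A = [[4,2],[-1,1]]; eigenvalues λ = 2, 3.
Eigenvectors: (-1,1) for λ=2, (-2,1) for λ=3.
From the initial condition, c_1 = -1, c_2 = 1.
z(ln 2) = (-1)(2^2)(1) + (1)(2^3)(1) = 4.

4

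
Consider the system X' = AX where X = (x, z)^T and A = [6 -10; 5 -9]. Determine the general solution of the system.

x(t) = K_1e^(-4t) + 2K_2e^(t), z(t) = K_1e^(-4t) + K_2e^(t)

Coefficient matrix A = [[6, -10], [5, -9]].
Characteristic polynomial det(A - λI) = λ^2 + 3λ - 4 = 0.
Eigenvalues λ = -4, 1.
For λ=-4: (A-λI) row 1 is [10, -10], so an eigenvector is (1, 1).
For λ=1: (A-λI) row 1 is [5, -10], so an eigenvector is (2, 1).
General solution: K_1e^(-4t)(1,1) + K_2e^(t)(2,1).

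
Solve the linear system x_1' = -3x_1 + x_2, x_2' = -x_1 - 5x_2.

x_1(t) = K_1e^(-4t) + K_2te^(-4t) + 3K_2e^(-4t), x_2(t) = -K_1e^(-4t) - K_2te^(-4t) - 2K_2e^(-4t)

Coefficient matrix A = [[-3, 1], [-1, -5]].
Characteristic polynomial det(A - λI) = λ^2 + 8λ + 16 = 0.
Single eigenvalue λ = -4 with algebraic multiplicity 2.
Eigenvector v = (1,-1); generalized eigenvector w with (A-λI)w=v is (3,-2).
General solution: e^(-4t)[K_1·v + K_2·(t·v + w)].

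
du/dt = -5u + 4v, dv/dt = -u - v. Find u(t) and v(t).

u(t) = 2C_1e^(-3t) + 2C_2te^(-3t) - 3C_2e^(-3t), v(t) = C_1e^(-3t) + C_2te^(-3t) - C_2e^(-3t)

Coefficient matrix A = [[-5, 4], [-1, -1]].
Characteristic polynomial det(A - λI) = λ^2 + 6λ + 9 = 0.
Single eigenvalue λ = -3 with algebraic multiplicity 2.
Eigenvector v = (2,1); generalized eigenvector w with (A-λI)w=v is (-3,-1).
General solution: e^(-3t)[C_1·v + C_2·(t·v + w)].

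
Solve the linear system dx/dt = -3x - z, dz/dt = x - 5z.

Coefficient matrix A = [[-3, -1], [1, -5]].
Characteristic polynomial det(A - λI) = λ^2 + 8λ + 16 = 0.
Single eigenvalue λ = -4 with algebraic multiplicity 2.
Eigenvector v = (1,1); generalized eigenvector w with (A-λI)w=v is (3,2).
General solution: e^(-4t)[C_1·v + C_2·(t·v + w)].

x(t) = C_1e^(-4t) + C_2te^(-4t) + 3C_2e^(-4t), z(t) = C_1e^(-4t) + C_2te^(-4t) + 2C_2e^(-4t)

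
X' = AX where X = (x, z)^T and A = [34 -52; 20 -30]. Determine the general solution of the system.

x(t) = -2c_1e^(2t)sin(4t) + 3c_1e^(2t)cos(4t) + 3c_2e^(2t)sin(4t) + 2c_2e^(2t)cos(4t), z(t) = -c_1e^(2t)sin(4t) + 2c_1e^(2t)cos(4t) + 2c_2e^(2t)sin(4t) + c_2e^(2t)cos(4t)

Coefficient matrix A = [[34, -52], [20, -30]].
Characteristic polynomial det(A - λI) = λ^2 - 4λ + 20 = 0.
Eigenvalues λ = 2 ± 4i (complex conjugate pair).
For λ=2+4i: an eigenvector is (3,2) - i(-2,-1) = (3 + 2i, 2 + i).
A real fundamental pair from Re and Im of e^((2+4i)t)v: X_1 = e^(2t)(cos(4t)·(3,2) + sin(4t)·(-2,-1)), X_2 = e^(2t)(sin(4t)·(3,2) - cos(4t)·(-2,-1)).
General solution: c_1X_1 + c_2X_2.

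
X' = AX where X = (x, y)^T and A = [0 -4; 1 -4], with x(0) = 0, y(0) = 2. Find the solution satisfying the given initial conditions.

x(t) = -8te^(-2t), y(t) = -4te^(-2t) + 2e^(-2t)

Coefficient matrix A = [[0, -4], [1, -4]].
Characteristic polynomial det(A - λI) = λ^2 + 4λ + 4 = 0.
Single eigenvalue λ = -2 with algebraic multiplicity 2.
Eigenvector v = (2,1); generalized eigenvector w with (A-λI)w=v is (1,0).
General solution: e^(-2t)[c_1·v + c_2·(t·v + w)].
Applying x(0)=0, y(0)=2 gives c_1=2, c_2=-4.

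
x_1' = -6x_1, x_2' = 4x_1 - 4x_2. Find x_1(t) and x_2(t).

x_1(t) = -K_2e^(-6t), x_2(t) = K_1e^(-4t) + 2K_2e^(-6t)

Coefficient matrix A = [[-6, 0], [4, -4]].
Characteristic polynomial det(A - λI) = λ^2 + 10λ + 24 = 0.
Eigenvalues λ = -4, -6.
For λ=-4: (A-λI) row 1 is [-2, 0], so an eigenvector is (0, 1).
For λ=-6: (A-λI) row 2 is [4, 2], so an eigenvector is (-1, 2).
General solution: K_1e^(-4t)(0,1) + K_2e^(-6t)(-1,2).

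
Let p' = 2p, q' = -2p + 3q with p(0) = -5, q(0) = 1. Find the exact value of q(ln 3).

A = [[2,0],[-2,3]]; eigenvalues λ = 3, 2.
Eigenvectors: (0,1) for λ=3, (1,2) for λ=2.
From the initial condition, c_1 = 11, c_2 = -5.
q(ln 3) = (11)(3^3)(1) + (-5)(3^2)(2) = 207.

207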